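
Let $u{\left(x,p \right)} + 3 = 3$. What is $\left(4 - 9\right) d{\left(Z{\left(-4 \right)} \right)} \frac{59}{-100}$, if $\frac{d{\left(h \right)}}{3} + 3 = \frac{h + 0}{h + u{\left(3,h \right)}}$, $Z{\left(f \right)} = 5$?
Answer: $- \frac{177}{10} \approx -17.7$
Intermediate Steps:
$u{\left(x,p \right)} = 0$ ($u{\left(x,p \right)} = -3 + 3 = 0$)
$d{\left(h \right)} = -6$ ($d{\left(h \right)} = -9 + 3 \frac{h + 0}{h + 0} = -9 + 3 \frac{h}{h} = -9 + 3 \cdot 1 = -9 + 3 = -6$)
$\left(4 - 9\right) d{\left(Z{\left(-4 \right)} \right)} \frac{59}{-100} = \left(4 - 9\right) \left(-6\right) \frac{59}{-100} = \left(4 - 9\right) \left(-6\right) 59 \left(- \frac{1}{100}\right) = \left(-5\right) \left(-6\right) \left(- \frac{59}{100}\right) = 30 \left(- \frac{59}{100}\right) = - \frac{177}{10}$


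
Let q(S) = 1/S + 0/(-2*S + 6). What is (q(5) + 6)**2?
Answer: 961/25 ≈ 38.440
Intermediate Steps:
q(S) = 1/S (q(S) = 1/S + 0/(6 - 2*S) = 1/S + 0 = 1/S)
(q(5) + 6)**2 = (1/5 + 6)**2 = (31/5)**2 = 961/25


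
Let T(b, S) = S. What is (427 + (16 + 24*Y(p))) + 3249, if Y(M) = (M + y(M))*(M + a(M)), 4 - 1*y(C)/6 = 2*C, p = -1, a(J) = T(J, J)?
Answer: 2012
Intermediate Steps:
a(J) = J
y(C) = 24 - 12*C
Y(M) = 2*M*(24 - 11*M) (Y(M) = (M + (24 - 12*M))*(M + M) = (24 - 11*M)*(2*M) = 2*M*(24 - 11*M))
(427 + (16 + 24*Y(p))) + 3249 = (427 + (16 + 24*(2*(-1)*(24 - 11*(-1))))) + 3249 = (427 + (16 + 24*(2*(-1)*(24 + 11)))) + 3249 = (427 + (16 + 24*(2*(-1)*35))) + 3249 = (427 + (16 + 24*(-70))) + 3249 = (427 + (16 - 1680)) + 3249 = (427 - 1664) + 3249 = -1237 + 3249 = 2012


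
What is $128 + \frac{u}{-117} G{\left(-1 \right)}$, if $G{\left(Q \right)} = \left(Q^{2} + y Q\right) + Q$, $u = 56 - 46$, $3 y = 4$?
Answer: $\frac{44968}{351} \approx 128.11$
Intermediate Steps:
$y = \frac{4}{3}$ ($y = \frac{1}{3} \cdot 4 = \frac{4}{3} \approx 1.3333$)
$u = 10$ ($u = 56 - 46 = 10$)
$G{\left(Q \right)} = Q^{2} + \frac{7 Q}{3}$ ($G{\left(Q \right)} = \left(Q^{2} + \frac{4 Q}{3}\right) + Q = Q^{2} + \frac{7 Q}{3}$)
$128 + \frac{u}{-117} G{\left(-1 \right)} = 128 + \frac{10}{-117} \cdot \frac{1}{3} \left(-1\right) \left(7 + 3 \left(-1\right)\right) = 128 + 10 \left(- \frac{1}{117}\right) \frac{1}{3} \left(-1\right) \left(7 - 3\right) = 128 - \frac{10 \cdot \frac{1}{3} \left(-1\right) 4}{117} = 128 - - \frac{40}{351} = 128 + \frac{40}{351} = \frac{44968}{351}$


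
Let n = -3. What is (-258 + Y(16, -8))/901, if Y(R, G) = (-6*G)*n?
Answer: -402/901 ≈ -0.44617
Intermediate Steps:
Y(R, G) = 18*G (Y(R, G) = -6*G*(-3) = 18*G)
(-258 + Y(16, -8))/901 = (-258 + 18*(-8))/901 = (-258 - 144)*(1/901) = -402*1/901 = -402/901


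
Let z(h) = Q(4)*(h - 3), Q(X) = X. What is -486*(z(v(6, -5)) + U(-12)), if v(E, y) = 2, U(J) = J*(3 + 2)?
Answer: 31104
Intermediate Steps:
U(J) = 5*J (U(J) = J*5 = 5*J)
z(h) = -12 + 4*h (z(h) = 4*(h - 3) = 4*(-3 + h) = -12 + 4*h)
-486*(z(v(6, -5)) + U(-12)) = -486*((-12 + 4*2) + 5*(-12)) = -486*((-12 + 8) - 60) = -486*(-4 - 60) = -486*(-64) = 31104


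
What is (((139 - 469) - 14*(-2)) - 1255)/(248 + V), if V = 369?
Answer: -1557/617 ≈ -2.5235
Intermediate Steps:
(((139 - 469) - 14*(-2)) - 1255)/(248 + V) = (((139 - 469) - 14*(-2)) - 1255)/(248 + 369) = ((-330 + 28) - 1255)/617 = (-302 - 1255)*(1/617) = -1557*1/617 = -1557/617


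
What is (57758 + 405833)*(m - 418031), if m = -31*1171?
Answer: -210624226212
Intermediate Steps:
m = -36301
(57758 + 405833)*(m - 418031) = (57758 + 405833)*(-36301 - 418031) = 463591*(-454332) = -210624226212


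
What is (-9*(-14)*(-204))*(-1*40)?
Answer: 1028160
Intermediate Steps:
(-9*(-14)*(-204))*(-1*40) = (126*(-204))*(-40) = -25704*(-40) = 1028160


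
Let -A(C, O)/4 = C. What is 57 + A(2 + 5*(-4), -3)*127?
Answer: 9201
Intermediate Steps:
A(C, O) = -4*C
57 + A(2 + 5*(-4), -3)*127 = 57 - 4*(2 + 5*(-4))*127 = 57 - 4*(2 - 20)*127 = 57 - 4*(-18)*127 = 57 + 72*127 = 57 + 9144 = 9201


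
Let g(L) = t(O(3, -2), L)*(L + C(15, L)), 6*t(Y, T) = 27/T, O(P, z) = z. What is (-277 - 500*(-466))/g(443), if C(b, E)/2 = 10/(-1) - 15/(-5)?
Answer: 206192578/3861 ≈ 53404.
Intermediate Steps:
t(Y, T) = 9/(2*T) (t(Y, T) = (27/T)/6 = 9/(2*T))
C(b, E) = -14 (C(b, E) = 2*(10/(-1) - 15/(-5)) = 2*(10*(-1) - 15*(-⅕)) = 2*(-10 + 3) = 2*(-7) = -14)
g(L) = 9*(-14 + L)/(2*L) (g(L) = (9/(2*L))*(L - 14) = (9/(2*L))*(-14 + L) = 9*(-14 + L)/(2*L))
(-277 - 500*(-466))/g(443) = (-277 - 500*(-466))/(9/2 - 63/443) = (-277 + 233000)/(9/2 - 63*1/443) = 232723/(9/2 - 63/443) = 232723/(3861/886) = 232723*(886/3861) = 206192578/3861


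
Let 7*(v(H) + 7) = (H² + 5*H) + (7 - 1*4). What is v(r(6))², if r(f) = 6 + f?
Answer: 24964/49 ≈ 509.47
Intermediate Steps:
v(H) = -46/7 + H²/7 + 5*H/7 (v(H) = -7 + ((H² + 5*H) + (7 - 1*4))/7 = -7 + ((H² + 5*H) + (7 - 4))/7 = -7 + ((H² + 5*H) + 3)/7 = -7 + (3 + H² + 5*H)/7 = -7 + (3/7 + H²/7 + 5*H/7) = -46/7 + H²/7 + 5*H/7)
v(r(6))² = (-46/7 + (6 + 6)²/7 + 5*(6 + 6)/7)² = (-46/7 + (⅐)*12² + (5/7)*12)² = (-46/7 + (⅐)*144 + 60/7)² = (-46/7 + 144/7 + 60/7)² = (158/7)² = 24964/49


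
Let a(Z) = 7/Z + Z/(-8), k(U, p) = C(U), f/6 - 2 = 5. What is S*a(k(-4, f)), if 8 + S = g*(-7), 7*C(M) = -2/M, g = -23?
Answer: 1679175/112 ≈ 14993.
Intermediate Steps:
f = 42 (f = 12 + 6*5 = 12 + 30 = 42)
C(M) = -2/(7*M) (C(M) = (-2/M)/7 = -2/(7*M))
k(U, p) = -2/(7*U)
a(Z) = 7/Z - Z/8 (a(Z) = 7/Z + Z*(-⅛) = 7/Z - Z/8)
S = 153 (S = -8 - 23*(-7) = -8 + 161 = 153)
S*a(k(-4, f)) = 153*(7/((-2/7/(-4))) - (-1)/(28*(-4))) = 153*(7/((-2/7*(-¼))) - (-1)*(-1)/(28*4)) = 153*(7/(1/14) - ⅛*1/14) = 153*(7*14 - 1/112) = 153*(98 - 1/112) = 153*(10975/112) = 1679175/112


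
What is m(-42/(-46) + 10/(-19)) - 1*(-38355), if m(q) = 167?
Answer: 38522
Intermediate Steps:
m(-42/(-46) + 10/(-19)) - 1*(-38355) = 167 - 1*(-38355) = 167 + 38355 = 38522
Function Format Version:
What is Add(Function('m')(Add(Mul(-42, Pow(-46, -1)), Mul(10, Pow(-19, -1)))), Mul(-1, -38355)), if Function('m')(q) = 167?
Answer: 38522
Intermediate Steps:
Add(Function('m')(Add(Mul(-42, Pow(-46, -1)), Mul(10, Pow(-19, -1)))), Mul(-1, -38355)) = Add(167, Mul(-1, -38355)) = Add(167, 38355) = 38522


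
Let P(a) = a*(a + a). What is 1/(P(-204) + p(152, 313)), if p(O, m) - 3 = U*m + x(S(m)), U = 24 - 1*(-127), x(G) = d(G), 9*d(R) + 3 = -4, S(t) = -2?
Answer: 9/1174475 ≈ 7.6630e-6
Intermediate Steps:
d(R) = -7/9 (d(R) = -1/3 + (1/9)*(-4) = -1/3 - 4/9 = -7/9)
x(G) = -7/9
P(a) = 2*a**2 (P(a) = a*(2*a) = 2*a**2)
U = 151 (U = 24 + 127 = 151)
p(O, m) = 20/9 + 151*m (p(O, m) = 3 + (151*m - 7/9) = 3 + (-7/9 + 151*m) = 20/9 + 151*m)
1/(P(-204) + p(152, 313)) = 1/(2*(-204)**2 + (20/9 + 151*313)) = 1/(2*41616 + (20/9 + 47263)) = 1/(83232 + 425387/9) = 1/(1174475/9) = 9/1174475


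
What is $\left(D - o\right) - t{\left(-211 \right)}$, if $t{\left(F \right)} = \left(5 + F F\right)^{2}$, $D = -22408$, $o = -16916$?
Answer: $-1982570168$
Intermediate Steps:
$t{\left(F \right)} = \left(5 + F^{2}\right)^{2}$
$\left(D - o\right) - t{\left(-211 \right)} = \left(-22408 - -16916\right) - \left(5 + \left(-211\right)^{2}\right)^{2} = \left(-22408 + 16916\right) - \left(5 + 44521\right)^{2} = -5492 - 44526^{2} = -5492 - 1982564676 = -1982570168$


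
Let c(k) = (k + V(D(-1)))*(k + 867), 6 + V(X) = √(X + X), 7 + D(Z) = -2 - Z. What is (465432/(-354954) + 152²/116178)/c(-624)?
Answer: 66896814950/9206977954677633 + 3822675140*I/82862801592098697 ≈ 7.2659e-6 + 4.6133e-8*I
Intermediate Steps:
D(Z) = -9 - Z (D(Z) = -7 + (-2 - Z) = -9 - Z)
V(X) = -6 + √2*√X (V(X) = -6 + √(X + X) = -6 + √(2*X) = -6 + √2*√X)
c(k) = (867 + k)*(-6 + k + 4*I) (c(k) = (k + (-6 + √2*√(-9 - 1*(-1))))*(k + 867) = (k + (-6 + √2*√(-9 + 1)))*(867 + k) = (k + (-6 + √2*√(-8)))*(867 + k) = (k + (-6 + √2*(2*I*√2)))*(867 + k) = (k + (-6 + 4*I))*(867 + k) = (-6 + k + 4*I)*(867 + k) = (867 + k)*(-6 + k + 4*I))
(465432/(-354954) + 152²/116178)/c(-624) = (465432/(-354954) + 152²/116178)/(-5202 + (-624)² + 3468*I - 624*(861 + 4*I)) = (465432*(-1/354954) + 23104*(1/116178))/(-5202 + 389376 + 3468*I + (-537264 - 2496*I)) = (-77572/59159 + 11552/58089)/(-153090 + 972*I) = -955668785*(-153090 - 972*I)/20135660786879983371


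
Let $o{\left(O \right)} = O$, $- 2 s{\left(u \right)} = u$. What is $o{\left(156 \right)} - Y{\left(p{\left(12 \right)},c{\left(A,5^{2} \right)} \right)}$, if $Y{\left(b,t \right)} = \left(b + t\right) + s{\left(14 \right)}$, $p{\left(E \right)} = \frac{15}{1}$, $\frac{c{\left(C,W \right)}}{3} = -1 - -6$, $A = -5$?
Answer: $133$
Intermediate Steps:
$s{\left(u \right)} = - \frac{u}{2}$
$c{\left(C,W \right)} = 15$ ($c{\left(C,W \right)} = 3 \left(-1 - -6\right) = 3 \left(-1 + 6\right) = 3 \cdot 5 = 15$)
$p{\left(E \right)} = 15$ ($p{\left(E \right)} = 15 \cdot 1 = 15$)
$Y{\left(b,t \right)} = -7 + b + t$ ($Y{\left(b,t \right)} = \left(b + t\right) - 7 = -7 + b + t$)
$o{\left(156 \right)} - Y{\left(p{\left(12 \right)},c{\left(A,5^{2} \right)} \right)} = 156 - \left(-7 + 15 + 15\right) = 156 - 23 = 133$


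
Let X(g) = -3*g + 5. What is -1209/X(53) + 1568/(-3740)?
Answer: 97277/13090 ≈ 7.4314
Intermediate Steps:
X(g) = 5 - 3*g
-1209/X(53) + 1568/(-3740) = -1209/(5 - 3*53) + 1568/(-3740) = -1209/(5 - 159) + 1568*(-1/3740) = -1209/(-154) - 392/935 = -1209*(-1/154) - 392/935 = 1209/154 - 392/935 = 97277/13090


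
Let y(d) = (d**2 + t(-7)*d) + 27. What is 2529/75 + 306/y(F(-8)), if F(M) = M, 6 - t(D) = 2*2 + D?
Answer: 23667/475 ≈ 49.825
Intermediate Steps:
t(D) = 2 - D (t(D) = 6 - (2*2 + D) = 6 - (4 + D) = 6 + (-4 - D) = 2 - D)
y(d) = 27 + d**2 + 9*d (y(d) = (d**2 + (2 - 1*(-7))*d) + 27 = (d**2 + (2 + 7)*d) + 27 = (d**2 + 9*d) + 27 = 27 + d**2 + 9*d)
2529/75 + 306/y(F(-8)) = 2529/75 + 306/(27 + (-8)**2 + 9*(-8)) = 2529*(1/75) + 306/(27 + 64 - 72) = 843/25 + 306/19 = 23667/475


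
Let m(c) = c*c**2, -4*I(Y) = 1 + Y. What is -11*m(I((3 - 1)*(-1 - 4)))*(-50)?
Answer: 200475/32 ≈ 6264.8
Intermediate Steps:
I(Y) = -1/4 - Y/4 (I(Y) = -(1 + Y)/4 = -1/4 - Y/4)
m(c) = c**3
-11*m(I((3 - 1)*(-1 - 4)))*(-50) = -11*(-1/4 - (3 - 1)*(-1 - 4)/4)**3*(-50) = -11*(-1/4 - (-5)/2)**3*(-50) = -11*(-1/4 - 1/4*(-10))**3*(-50) = -11*(-1/4 + 5/2)**3*(-50) = -11*(9/4)**3*(-50) = -11*729/64*(-50) = -8019/64*(-50) = 200475/32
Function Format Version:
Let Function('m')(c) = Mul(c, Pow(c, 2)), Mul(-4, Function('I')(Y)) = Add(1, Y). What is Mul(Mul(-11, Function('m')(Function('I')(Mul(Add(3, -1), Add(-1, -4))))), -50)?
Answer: Rational(200475, 32) ≈ 6264.8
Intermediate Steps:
Function('I')(Y) = Add(Rational(-1, 4), Mul(Rational(-1, 4), Y)) (Function('I')(Y) = Mul(Rational(-1, 4), Add(1, Y)) = Add(Rational(-1, 4), Mul(Rational(-1, 4), Y)))
Function('m')(c) = Pow(c, 3)
Mul(Mul(-11, Function('m')(Function('I')(Mul(Add(3, -1), Add(-1, -4))))), -50) = Mul(Mul(-11, Pow(Add(Rational(-1, 4), Mul(Rational(-1, 4), Mul(Add(3, -1), Add(-1, -4)))), 3)), -50) = Mul(Mul(-11, Pow(Add(Rational(-1, 4), Mul(Rational(-1, 4), Mul(2, -5))), 3)), -50) = Mul(Mul(-11, Pow(Add(Rational(-1, 4), Mul(Rational(-1, 4), -10)), 3)), -50) = Mul(Mul(-11, Pow(Add(Rational(-1, 4), Rational(5, 2)), 3)), -50) = Mul(Mul(-11, Pow(Rational(9, 4), 3)), -50) = Mul(Mul(-11, Rational(729, 64)), -50) = Mul(Rational(-8019, 64), -50) = Rational(200475, 32)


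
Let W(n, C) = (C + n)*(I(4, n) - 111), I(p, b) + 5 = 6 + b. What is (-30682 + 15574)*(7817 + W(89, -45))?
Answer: -104139444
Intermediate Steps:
I(p, b) = 1 + b (I(p, b) = -5 + (6 + b) = 1 + b)
W(n, C) = (-110 + n)*(C + n) (W(n, C) = (C + n)*((1 + n) - 111) = (C + n)*(-110 + n) = (-110 + n)*(C + n))
(-30682 + 15574)*(7817 + W(89, -45)) = (-30682 + 15574)*(7817 + (89² - 110*(-45) - 110*89 - 45*89)) = -15108*(7817 + (7921 + 4950 - 9790 - 4005)) = -15108*(7817 - 924) = -15108*6893 = -104139444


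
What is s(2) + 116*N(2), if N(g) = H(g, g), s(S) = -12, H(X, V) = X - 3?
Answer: -128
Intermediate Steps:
H(X, V) = -3 + X
N(g) = -3 + g
s(2) + 116*N(2) = -12 + 116*(-3 + 2) = -12 + 116*(-1) = -12 - 116 = -128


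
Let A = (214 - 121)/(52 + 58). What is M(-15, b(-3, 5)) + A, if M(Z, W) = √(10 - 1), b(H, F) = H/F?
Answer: 423/110 ≈ 3.8455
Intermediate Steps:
M(Z, W) = 3 (M(Z, W) = √9 = 3)
A = 93/110 ≈ 0.84545
M(-15, b(-3, 5)) + A = 3 + 93/110 = 423/110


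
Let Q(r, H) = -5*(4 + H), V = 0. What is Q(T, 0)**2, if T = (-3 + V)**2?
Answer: 400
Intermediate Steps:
T = 9 (T = (-3 + 0)**2 = (-3)**2 = 9)
Q(r, H) = -20 - 5*H
Q(T, 0)**2 = (-20 - 5*0)**2 = (-20 + 0)**2 = (-20)**2 = 400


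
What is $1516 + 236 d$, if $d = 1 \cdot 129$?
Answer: $31960$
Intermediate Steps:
$d = 129$
$1516 + 236 d = 1516 + 236 \cdot 129 = 1516 + 30444 = 31960$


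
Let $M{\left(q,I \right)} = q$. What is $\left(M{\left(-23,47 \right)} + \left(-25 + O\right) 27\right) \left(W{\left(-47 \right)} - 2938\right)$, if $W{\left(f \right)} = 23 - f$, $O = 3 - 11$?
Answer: $2621352$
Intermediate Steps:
$O = -8$
$\left(M{\left(-23,47 \right)} + \left(-25 + O\right) 27\right) \left(W{\left(-47 \right)} - 2938\right) = \left(-23 + \left(-25 - 8\right) 27\right) \left(\left(23 - -47\right) - 2938\right) = \left(-23 - 891\right) \left(\left(23 + 47\right) - 2938\right) = \left(-23 - 891\right) \left(70 - 2938\right) = \left(-914\right) \left(-2868\right) = 2621352$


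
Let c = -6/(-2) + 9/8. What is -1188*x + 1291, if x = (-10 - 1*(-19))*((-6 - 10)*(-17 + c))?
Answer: -2201261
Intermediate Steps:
c = 33/8 (c = -6*(-1/2) + 9*(1/8) = 3 + 9/8 = 33/8 ≈ 4.1250)
x = 1854 (x = (-10 - 1*(-19))*((-6 - 10)*(-17 + 33/8)) = (-10 + 19)*(-16*(-103/8)) = 9*206 = 1854)
-1188*x + 1291 = -1188*1854 + 1291 = -2202552 + 1291 = -2201261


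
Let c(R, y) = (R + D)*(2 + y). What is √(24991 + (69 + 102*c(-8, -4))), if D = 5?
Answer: 2*√6418 ≈ 160.22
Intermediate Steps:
c(R, y) = (2 + y)*(5 + R) (c(R, y) = (R + 5)*(2 + y) = (5 + R)*(2 + y) = (2 + y)*(5 + R))
√(24991 + (69 + 102*c(-8, -4))) = √(24991 + (69 + 102*(10 + 2*(-8) + 5*(-4) - 8*(-4)))) = √(24991 + (69 + 102*(10 - 16 - 20 + 32))) = √(24991 + (69 + 102*6)) = √(24991 + (69 + 612)) = √(24991 + 681) = √25672 = 2*√6418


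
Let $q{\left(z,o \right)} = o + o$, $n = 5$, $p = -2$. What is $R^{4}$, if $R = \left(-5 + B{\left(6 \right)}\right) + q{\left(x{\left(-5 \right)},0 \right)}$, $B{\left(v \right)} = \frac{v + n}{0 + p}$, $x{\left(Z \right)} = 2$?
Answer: $\frac{194481}{16} \approx 12155.0$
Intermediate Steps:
$q{\left(z,o \right)} = 2 o$
$B{\left(v \right)} = - \frac{5}{2} - \frac{v}{2}$ ($B{\left(v \right)} = \frac{v + 5}{0 - 2} = \frac{5 + v}{-2} = \left(5 + v\right) \left(- \frac{1}{2}\right) = - \frac{5}{2} - \frac{v}{2}$)
$R = - \frac{21}{2}$ ($R = \left(-5 - \frac{11}{2}\right) + 2 \cdot 0 = \left(-5 - \frac{11}{2}\right) + 0 = - \frac{21}{2} + 0 = - \frac{21}{2} \approx -10.5$)
$R^{4} = \left(- \frac{21}{2}\right)^{4} = \frac{194481}{16}$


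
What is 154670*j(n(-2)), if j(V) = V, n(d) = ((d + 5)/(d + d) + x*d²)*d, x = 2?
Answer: -2242715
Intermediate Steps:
n(d) = d*(2*d² + (5 + d)/(2*d)) (n(d) = ((d + 5)/(d + d) + 2*d²)*d = ((5 + d)/((2*d)) + 2*d²)*d = ((5 + d)*(1/(2*d)) + 2*d²)*d = ((5 + d)/(2*d) + 2*d²)*d = (2*d² + (5 + d)/(2*d))*d = d*(2*d² + (5 + d)/(2*d)))
154670*j(n(-2)) = 154670*(5/2 + (½)*(-2) + 2*(-2)³) = 154670*(5/2 - 1 + 2*(-8)) = 154670*(5/2 - 1 - 16) = 154670*(-29/2) = -2242715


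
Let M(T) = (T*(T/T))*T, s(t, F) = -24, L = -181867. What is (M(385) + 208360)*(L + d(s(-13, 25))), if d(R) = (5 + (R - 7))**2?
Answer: -64609992735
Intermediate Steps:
M(T) = T**2 (M(T) = (T*1)*T = T*T = T**2)
d(R) = (-2 + R)**2 (d(R) = (5 + (-7 + R))**2 = (-2 + R)**2)
(M(385) + 208360)*(L + d(s(-13, 25))) = (385**2 + 208360)*(-181867 + (-2 - 24)**2) = (148225 + 208360)*(-181867 + (-26)**2) = 356585*(-181867 + 676) = 356585*(-181191) = -64609992735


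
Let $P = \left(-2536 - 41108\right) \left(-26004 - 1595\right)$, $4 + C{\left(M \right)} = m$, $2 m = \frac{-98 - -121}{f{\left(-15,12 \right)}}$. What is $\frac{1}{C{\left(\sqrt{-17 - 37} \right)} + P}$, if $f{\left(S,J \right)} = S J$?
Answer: $\frac{360}{433631070697} \approx 8.302 \cdot 10^{-10}$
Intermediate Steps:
$f{\left(S,J \right)} = J S$
$m = - \frac{23}{360}$ ($m = \frac{\left(-98 - -121\right) \frac{1}{12 \left(-15\right)}}{2} = \frac{\left(-98 + 121\right) \frac{1}{-180}}{2} = \frac{23 \left(- \frac{1}{180}\right)}{2} = \frac{1}{2} \left(- \frac{23}{180}\right) = - \frac{23}{360} \approx -0.063889$)
$C{\left(M \right)} = - \frac{1463}{360}$ ($C{\left(M \right)} = -4 - \frac{23}{360} = - \frac{1463}{360}$)
$P = 1204530756$ ($P = \left(-43644\right) \left(-27599\right) = 1204530756$)
$\frac{1}{C{\left(\sqrt{-17 - 37} \right)} + P} = \frac{1}{- \frac{1463}{360} + 1204530756} = \frac{1}{\frac{433631070697}{360}} = \frac{360}{433631070697}$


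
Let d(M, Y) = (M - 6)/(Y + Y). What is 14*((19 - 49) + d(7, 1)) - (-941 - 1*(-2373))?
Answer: -1845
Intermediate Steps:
d(M, Y) = (-6 + M)/(2*Y) (d(M, Y) = (-6 + M)/((2*Y)) = (-6 + M)*(1/(2*Y)) = (-6 + M)/(2*Y))
14*((19 - 49) + d(7, 1)) - (-941 - 1*(-2373)) = 14*((19 - 49) + (1/2)*(-6 + 7)/1) - (-941 - 1*(-2373)) = 14*(-30 + (1/2)*1*1) - (-941 + 2373) = 14*(-30 + 1/2) - 1*1432 = 14*(-59/2) - 1432 = -413 - 1432 = -1845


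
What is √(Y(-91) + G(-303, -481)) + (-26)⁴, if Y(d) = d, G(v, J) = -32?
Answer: 456976 + I*√123 ≈ 4.5698e+5 + 11.091*I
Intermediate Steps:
√(Y(-91) + G(-303, -481)) + (-26)⁴ = √(-91 - 32) + (-26)⁴ = √(-123) + 456976 = I*√123 + 456976 = 456976 + I*√123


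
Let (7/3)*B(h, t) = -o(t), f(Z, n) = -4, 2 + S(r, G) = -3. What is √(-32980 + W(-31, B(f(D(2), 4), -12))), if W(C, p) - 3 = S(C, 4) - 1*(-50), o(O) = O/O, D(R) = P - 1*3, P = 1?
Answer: 2*I*√8233 ≈ 181.47*I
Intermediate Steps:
S(r, G) = -5 (S(r, G) = -2 - 3 = -5)
D(R) = -2 (D(R) = 1 - 1*3 = 1 - 3 = -2)
o(O) = 1
B(h, t) = -3/7 (B(h, t) = 3*(-1*1)/7 = (3/7)*(-1) = -3/7)
W(C, p) = 48 (W(C, p) = 3 + (-5 - 1*(-50)) = 3 + (-5 + 50) = 3 + 45 = 48)
√(-32980 + W(-31, B(f(D(2), 4), -12))) = √(-32980 + 48) = √(-32932) = 2*I*√8233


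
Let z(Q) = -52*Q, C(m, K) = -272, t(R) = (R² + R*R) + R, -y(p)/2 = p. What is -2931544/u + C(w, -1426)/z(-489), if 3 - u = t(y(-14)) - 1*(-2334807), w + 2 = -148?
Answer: 69988447/56259450 ≈ 1.2440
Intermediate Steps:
y(p) = -2*p
w = -150 (w = -2 - 148 = -150)
t(R) = R + 2*R² (t(R) = (R² + R²) + R = 2*R² + R = R + 2*R²)
u = -2336400 (u = 3 - ((-2*(-14))*(1 + 2*(-2*(-14))) - 1*(-2334807)) = 3 - (28*(1 + 2*28) + 2334807) = 3 - (28*(1 + 56) + 2334807) = 3 - (28*57 + 2334807) = 3 - (1596 + 2334807) = 3 - 1*2336403 = 3 - 2336403 = -2336400)
-2931544/u + C(w, -1426)/z(-489) = -2931544/(-2336400) - 272/((-52*(-489))) = -2931544*(-1/2336400) - 272/25428 = 33313/26550 - 272*1/25428 = 33313/26550 - 68/6357 = 69988447/56259450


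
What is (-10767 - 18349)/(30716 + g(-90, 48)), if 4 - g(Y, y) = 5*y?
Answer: -7279/7620 ≈ -0.95525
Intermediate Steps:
g(Y, y) = 4 - 5*y
(-10767 - 18349)/(30716 + g(-90, 48)) = (-10767 - 18349)/(30716 + (4 - 5*48)) = -29116/(30716 + (4 - 240)) = -29116/(30716 - 236) = -29116/30480 = -29116*1/30480 = -7279/7620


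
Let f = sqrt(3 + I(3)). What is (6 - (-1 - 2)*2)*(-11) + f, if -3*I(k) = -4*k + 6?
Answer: -132 + sqrt(5) ≈ -129.76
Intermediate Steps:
I(k) = -2 + 4*k/3 (I(k) = -(-4*k + 6)/3 = -(6 - 4*k)/3 = -2 + 4*k/3)
f = sqrt(5) (f = sqrt(3 + (-2 + (4/3)*3)) = sqrt(3 + (-2 + 4)) = sqrt(3 + 2) = sqrt(5) ≈ 2.2361)
(6 - (-1 - 2)*2)*(-11) + f = (6 - (-1 - 2)*2)*(-11) + sqrt(5) = (6 - (-3)*2)*(-11) + sqrt(5) = (6 - 1*(-6))*(-11) + sqrt(5) = (6 + 6)*(-11) + sqrt(5) = 12*(-11) + sqrt(5) = -132 + sqrt(5)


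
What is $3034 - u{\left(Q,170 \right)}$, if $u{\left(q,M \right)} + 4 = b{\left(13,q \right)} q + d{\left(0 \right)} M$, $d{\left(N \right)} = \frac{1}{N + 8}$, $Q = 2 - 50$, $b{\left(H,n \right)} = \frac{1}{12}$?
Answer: $\frac{12083}{4} \approx 3020.8$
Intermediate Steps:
$b{\left(H,n \right)} = \frac{1}{12}$
$Q = -48$
$d{\left(N \right)} = \frac{1}{8 + N}$
$u{\left(q,M \right)} = -4 + \frac{M}{8} + \frac{q}{12}$ ($u{\left(q,M \right)} = -4 + \left(\frac{q}{12} + \frac{M}{8 + 0}\right) = -4 + \left(\frac{q}{12} + \frac{M}{8}\right) = -4 + \left(\frac{M}{8} + \frac{q}{12}\right) = -4 + \frac{M}{8} + \frac{q}{12}$)
$3034 - u{\left(Q,170 \right)} = 3034 - \left(-4 + \frac{1}{8} \cdot 170 + \frac{1}{12} \left(-48\right)\right) = 3034 - \left(-4 + \frac{85}{4} - 4\right) = 3034 - \frac{53}{4} = \frac{12083}{4}$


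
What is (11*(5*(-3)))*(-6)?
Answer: 990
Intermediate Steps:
(11*(5*(-3)))*(-6) = (11*(-15))*(-6) = -165*(-6) = 990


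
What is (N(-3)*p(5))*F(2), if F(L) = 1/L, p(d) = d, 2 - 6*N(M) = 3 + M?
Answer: ⅚ ≈ 0.83333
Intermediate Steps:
N(M) = -⅙ - M/6 (N(M) = ⅓ - (3 + M)/6 = ⅓ + (-½ - M/6) = -⅙ - M/6)
F(L) = 1/L
(N(-3)*p(5))*F(2) = ((-⅙ - ⅙*(-3))*5)/2 = ((-⅙ + ½)*5)*(½) = ((⅓)*5)*(½) = (5/3)*(½) = ⅚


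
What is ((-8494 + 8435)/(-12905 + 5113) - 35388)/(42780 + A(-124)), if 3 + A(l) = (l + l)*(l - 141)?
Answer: -275743237/845408624 ≈ -0.32617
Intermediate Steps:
A(l) = -3 + 2*l*(-141 + l) (A(l) = -3 + (l + l)*(l - 141) = -3 + (2*l)*(-141 + l) = -3 + 2*l*(-141 + l))
((-8494 + 8435)/(-12905 + 5113) - 35388)/(42780 + A(-124)) = ((-8494 + 8435)/(-12905 + 5113) - 35388)/(42780 + (-3 - 282*(-124) + 2*(-124)²)) = (-59/(-7792) - 35388)/(42780 + (-3 + 34968 + 2*15376)) = (-59*(-1/7792) - 35388)/(42780 + (-3 + 34968 + 30752)) = (59/7792 - 35388)/(42780 + 65717) = -275743237/7792/108497 = -275743237/7792*1/108497 = -275743237/845408624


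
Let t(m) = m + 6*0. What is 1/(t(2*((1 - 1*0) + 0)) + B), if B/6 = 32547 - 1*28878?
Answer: 1/22016 ≈ 4.5422e-5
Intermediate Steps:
t(m) = m (t(m) = m + 0 = m)
B = 22014 (B = 6*(32547 - 1*28878) = 6*(32547 - 28878) = 6*3669 = 22014)
1/(t(2*((1 - 1*0) + 0)) + B) = 1/(2*((1 - 1*0) + 0) + 22014) = 1/(2*((1 + 0) + 0) + 22014) = 1/(2*(1 + 0) + 22014) = 1/(2*1 + 22014) = 1/(2 + 22014) = 1/22016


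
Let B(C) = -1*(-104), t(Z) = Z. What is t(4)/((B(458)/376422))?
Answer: 188211/13 ≈ 14478.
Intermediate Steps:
B(C) = 104
t(4)/((B(458)/376422)) = 4/((104/376422)) = 4/((104*(1/376422))) = 4/(52/188211) = 4*(188211/52) = 188211/13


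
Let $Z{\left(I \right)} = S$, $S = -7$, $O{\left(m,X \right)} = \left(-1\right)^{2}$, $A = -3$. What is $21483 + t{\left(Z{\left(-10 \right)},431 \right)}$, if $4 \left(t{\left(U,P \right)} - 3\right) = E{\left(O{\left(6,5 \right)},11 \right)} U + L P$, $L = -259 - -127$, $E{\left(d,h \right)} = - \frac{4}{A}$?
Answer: $\frac{21782}{3} \approx 7260.7$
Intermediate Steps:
$O{\left(m,X \right)} = 1$
$E{\left(d,h \right)} = \frac{4}{3}$ ($E{\left(d,h \right)} = - \frac{4}{-3} = \left(-4\right) \left(- \frac{1}{3}\right) = \frac{4}{3}$)
$Z{\left(I \right)} = -7$
$L = -132$ ($L = -259 + 127 = -132$)
$t{\left(U,P \right)} = 3 - 33 P + \frac{U}{3}$ ($t{\left(U,P \right)} = 3 + \frac{\frac{4 U}{3} - 132 P}{4} = 3 + \frac{- 132 P + \frac{4 U}{3}}{4} = 3 - \left(33 P - \frac{U}{3}\right) = 3 - 33 P + \frac{U}{3}$)
$21483 + t{\left(Z{\left(-10 \right)},431 \right)} = 21483 + \left(3 - 14223 + \frac{1}{3} \left(-7\right)\right) = 21483 - \frac{42667}{3} = \frac{21782}{3}$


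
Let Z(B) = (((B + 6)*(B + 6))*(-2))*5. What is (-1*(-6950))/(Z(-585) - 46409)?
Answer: -6950/3398819 ≈ -0.0020448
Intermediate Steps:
Z(B) = -10*(6 + B)² (Z(B) = (((6 + B)*(6 + B))*(-2))*5 = ((6 + B)²*(-2))*5 = -2*(6 + B)²*5 = -10*(6 + B)²)
(-1*(-6950))/(Z(-585) - 46409) = (-1*(-6950))/(-10*(6 - 585)² - 46409) = 6950/(-10*(-579)² - 46409) = 6950/(-10*335241 - 46409) = 6950/(-3352410 - 46409) = 6950/(-3398819) = 6950*(-1/3398819) = -6950/3398819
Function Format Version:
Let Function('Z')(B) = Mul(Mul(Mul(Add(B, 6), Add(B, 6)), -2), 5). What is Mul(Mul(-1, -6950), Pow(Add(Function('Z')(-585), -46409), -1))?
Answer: Rational(-6950, 3398819) ≈ -0.0020448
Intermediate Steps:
Function('Z')(B) = Mul(-10, Pow(Add(6, B), 2)) (Function('Z')(B) = Mul(Mul(Mul(Add(6, B), Add(6, B)), -2), 5) = Mul(Mul(Pow(Add(6, B), 2), -2), 5) = Mul(Mul(-2, Pow(Add(6, B), 2)), 5) = Mul(-10, Pow(Add(6, B), 2)))
Mul(Mul(-1, -6950), Pow(Add(Function('Z')(-585), -46409), -1)) = Mul(Mul(-1, -6950), Pow(Add(Mul(-10, Pow(Add(6, -585), 2)), -46409), -1)) = Mul(6950, Pow(Add(Mul(-10, Pow(-579, 2)), -46409), -1)) = Mul(6950, Pow(Add(Mul(-10, 335241), -46409), -1)) = Mul(6950, Pow(Add(-3352410, -46409), -1)) = Mul(6950, Pow(-3398819, -1)) = Mul(6950, Rational(-1, 3398819)) = Rational(-6950, 3398819)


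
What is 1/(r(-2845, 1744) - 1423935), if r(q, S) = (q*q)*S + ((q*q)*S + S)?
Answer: 1/28230537009 ≈ 3.5423e-11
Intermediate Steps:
r(q, S) = S + 2*S*q² (r(q, S) = q²*S + (q²*S + S) = S*q² + (S*q² + S) = S*q² + (S + S*q²) = S + 2*S*q²)
1/(r(-2845, 1744) - 1423935) = 1/(1744*(1 + 2*(-2845)²) - 1423935) = 1/(1744*(1 + 2*8094025) - 1423935) = 1/(1744*(1 + 16188050) - 1423935) = 1/(1744*16188051 - 1423935) = 1/(28231960944 - 1423935) = 1/28230537009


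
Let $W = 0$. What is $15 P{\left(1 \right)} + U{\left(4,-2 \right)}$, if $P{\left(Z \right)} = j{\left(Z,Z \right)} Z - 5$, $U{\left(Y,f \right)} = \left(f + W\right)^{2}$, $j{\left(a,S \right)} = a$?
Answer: $-56$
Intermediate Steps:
$U{\left(Y,f \right)} = f^{2}$ ($U{\left(Y,f \right)} = \left(f + 0\right)^{2} = f^{2}$)
$P{\left(Z \right)} = -5 + Z^{2}$ ($P{\left(Z \right)} = Z Z - 5 = Z^{2} - 5 = -5 + Z^{2}$)
$15 P{\left(1 \right)} + U{\left(4,-2 \right)} = 15 \left(-5 + 1^{2}\right) + \left(-2\right)^{2} = 15 \left(-5 + 1\right) + 4 = 15 \left(-4\right) + 4 = -60 + 4 = -56$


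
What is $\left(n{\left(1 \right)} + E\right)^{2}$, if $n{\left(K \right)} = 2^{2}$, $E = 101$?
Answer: $11025$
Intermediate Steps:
$n{\left(K \right)} = 4$
$\left(n{\left(1 \right)} + E\right)^{2} = \left(4 + 101\right)^{2} = 105^{2} = 11025$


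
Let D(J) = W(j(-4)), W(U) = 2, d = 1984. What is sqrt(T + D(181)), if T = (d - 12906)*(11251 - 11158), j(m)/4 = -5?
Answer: 8*I*sqrt(15871) ≈ 1007.8*I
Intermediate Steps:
j(m) = -20 (j(m) = 4*(-5) = -20)
D(J) = 2
T = -1015746 (T = (1984 - 12906)*(11251 - 11158) = -10922*93 = -1015746)
sqrt(T + D(181)) = sqrt(-1015746 + 2) = sqrt(-1015744) = 8*I*sqrt(15871)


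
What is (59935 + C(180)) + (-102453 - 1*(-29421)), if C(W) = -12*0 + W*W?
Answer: 19303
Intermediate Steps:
C(W) = W² (C(W) = 0 + W² = W²)
(59935 + C(180)) + (-102453 - 1*(-29421)) = (59935 + 180²) + (-102453 - 1*(-29421)) = (59935 + 32400) + (-102453 + 29421) = 92335 - 73032 = 19303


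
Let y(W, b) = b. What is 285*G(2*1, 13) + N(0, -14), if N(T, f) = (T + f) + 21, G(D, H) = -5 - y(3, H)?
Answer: -5123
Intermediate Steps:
G(D, H) = -5 - H
N(T, f) = 21 + T + f
285*G(2*1, 13) + N(0, -14) = 285*(-5 - 1*13) + (21 + 0 - 14) = 285*(-5 - 13) + 7 = 285*(-18) + 7 = -5130 + 7 = -5123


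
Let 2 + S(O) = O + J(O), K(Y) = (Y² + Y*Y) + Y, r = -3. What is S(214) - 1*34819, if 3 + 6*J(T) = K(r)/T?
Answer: -14812005/428 ≈ -34608.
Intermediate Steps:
K(Y) = Y + 2*Y² (K(Y) = (Y² + Y²) + Y = 2*Y² + Y = Y + 2*Y²)
J(T) = -½ + 5/(2*T) (J(T) = -½ + ((-3*(1 + 2*(-3)))/T)/6 = -½ + ((-3*(1 - 6))/T)/6 = -½ + ((-3*(-5))/T)/6 = -½ + (15/T)/6 = -½ + 5/(2*T))
S(O) = -2 + O + (5 - O)/(2*O) (S(O) = -2 + (O + (5 - O)/(2*O)) = -2 + O + (5 - O)/(2*O))
S(214) - 1*34819 = (-5/2 + 214 + (5/2)/214) - 1*34819 = (-5/2 + 214 + (5/2)*(1/214)) - 34819 = (-5/2 + 214 + 5/428) - 34819 = 90527/428 - 34819 = -14812005/428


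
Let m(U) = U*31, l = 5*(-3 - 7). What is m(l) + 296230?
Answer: 294680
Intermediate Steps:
l = -50 (l = 5*(-10) = -50)
m(U) = 31*U
m(l) + 296230 = 31*(-50) + 296230 = -1550 + 296230 = 294680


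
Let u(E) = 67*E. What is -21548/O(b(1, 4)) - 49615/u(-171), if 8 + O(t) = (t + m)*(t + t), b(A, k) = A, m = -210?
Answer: 44668571/813447 ≈ 54.913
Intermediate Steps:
O(t) = -8 + 2*t*(-210 + t) (O(t) = -8 + (t - 210)*(t + t) = -8 + (-210 + t)*(2*t) = -8 + 2*t*(-210 + t))
-21548/O(b(1, 4)) - 49615/u(-171) = -21548/(-8 - 420*1 + 2*1²) - 49615/(67*(-171)) = -21548/(-8 - 420 + 2*1) - 49615/(-11457) = -21548/(-8 - 420 + 2) - 49615*(-1/11457) = -21548/(-426) + 49615/11457 = -21548*(-1/426) + 49615/11457 = 10774/213 + 49615/11457 = 44668571/813447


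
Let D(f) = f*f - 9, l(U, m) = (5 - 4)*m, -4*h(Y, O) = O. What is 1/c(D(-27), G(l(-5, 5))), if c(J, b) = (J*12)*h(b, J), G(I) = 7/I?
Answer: -1/1555200 ≈ -6.4300e-7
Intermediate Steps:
h(Y, O) = -O/4
l(U, m) = m (l(U, m) = 1*m = m)
D(f) = -9 + f**2 (D(f) = f**2 - 9 = -9 + f**2)
c(J, b) = -3*J**2 (c(J, b) = (J*12)*(-J/4) = (12*J)*(-J/4) = -3*J**2)
1/c(D(-27), G(l(-5, 5))) = 1/(-3*(-9 + (-27)**2)**2) = 1/(-3*(-9 + 729)**2) = 1/(-3*720**2) = 1/(-3*518400) = 1/(-1555200) = -1/1555200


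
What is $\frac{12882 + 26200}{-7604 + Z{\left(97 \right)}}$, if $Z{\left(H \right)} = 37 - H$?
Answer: $- \frac{19541}{3832} \approx -5.0994$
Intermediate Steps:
$\frac{12882 + 26200}{-7604 + Z{\left(97 \right)}} = \frac{12882 + 26200}{-7604 + \left(37 - 97\right)} = \frac{39082}{-7604 + \left(37 - 97\right)} = \frac{39082}{-7604 - 60} = \frac{39082}{-7664} = 39082 \left(- \frac{1}{7664}\right) = - \frac{19541}{3832}$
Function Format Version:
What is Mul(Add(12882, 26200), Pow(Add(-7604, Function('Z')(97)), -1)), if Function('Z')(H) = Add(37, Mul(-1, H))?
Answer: Rational(-19541, 3832) ≈ -5.0994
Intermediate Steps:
Mul(Add(12882, 26200), Pow(Add(-7604, Function('Z')(97)), -1)) = Mul(Add(12882, 26200), Pow(Add(-7604, Add(37, Mul(-1, 97))), -1)) = Mul(39082, Pow(Add(-7604, Add(37, -97)), -1)) = Mul(39082, Pow(Add(-7604, -60), -1)) = Mul(39082, Pow(-7664, -1)) = Mul(39082, Rational(-1, 7664)) = Rational(-19541, 3832)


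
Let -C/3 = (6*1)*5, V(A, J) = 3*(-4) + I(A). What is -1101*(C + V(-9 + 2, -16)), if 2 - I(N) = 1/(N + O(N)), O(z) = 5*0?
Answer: 769599/7 ≈ 1.0994e+5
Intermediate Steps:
O(z) = 0
I(N) = 2 - 1/N (I(N) = 2 - 1/(N + 0) = 2 - 1/N)
V(A, J) = -10 - 1/A (V(A, J) = 3*(-4) + (2 - 1/A) = -12 + (2 - 1/A) = -10 - 1/A)
C = -90 (C = -3*6*1*5 = -18*5 = -3*30 = -90)
-1101*(C + V(-9 + 2, -16)) = -1101*(-90 + (-10 - 1/(-9 + 2))) = -1101*(-90 + (-10 - 1/(-7))) = -1101*(-90 + (-10 - 1*(-⅐))) = -1101*(-90 + (-10 + ⅐)) = -1101*(-90 - 69/7) = -1101*(-699/7) = 769599/7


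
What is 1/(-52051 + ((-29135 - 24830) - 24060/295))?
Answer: -59/6259756 ≈ -9.4253e-6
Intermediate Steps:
1/(-52051 + ((-29135 - 24830) - 24060/295)) = 1/(-52051 + (-53965 - 24060*1/295)) = 1/(-52051 + (-53965 - 4812/59)) = 1/(-52051 - 3188747/59) = 1/(-6259756/59) = -59/6259756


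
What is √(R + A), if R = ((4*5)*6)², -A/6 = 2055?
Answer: 3*√230 ≈ 45.497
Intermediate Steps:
A = -12330 (A = -6*2055 = -12330)
R = 14400 (R = (20*6)² = 120² = 14400)
√(R + A) = √(14400 - 12330) = √2070 = 3*√230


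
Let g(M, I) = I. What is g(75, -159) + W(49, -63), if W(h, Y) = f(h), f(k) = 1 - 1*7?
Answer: -165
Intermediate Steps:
f(k) = -6 (f(k) = 1 - 7 = -6)
W(h, Y) = -6
g(75, -159) + W(49, -63) = -159 - 6 = -165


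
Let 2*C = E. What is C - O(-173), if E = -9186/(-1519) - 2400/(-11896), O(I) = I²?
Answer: -67595160896/2258753 ≈ -29926.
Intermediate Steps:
E = 14115282/2258753 (E = -9186*(-1/1519) - 2400*(-1/11896) = 9186/1519 + 300/1487 = 14115282/2258753 ≈ 6.2491)
C = 7057641/2258753 (C = (½)*(14115282/2258753) = 7057641/2258753 ≈ 3.1246)
C - O(-173) = 7057641/2258753 - 1*(-173)² = 7057641/2258753 - 1*29929 = 7057641/2258753 - 29929 = -67595160896/2258753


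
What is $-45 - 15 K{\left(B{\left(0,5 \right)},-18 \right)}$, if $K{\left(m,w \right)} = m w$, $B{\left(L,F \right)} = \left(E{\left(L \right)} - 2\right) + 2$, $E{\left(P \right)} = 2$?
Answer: $495$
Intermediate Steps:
$B{\left(L,F \right)} = 2$ ($B{\left(L,F \right)} = \left(2 - 2\right) + 2 = 0 + 2 = 2$)
$-45 - 15 K{\left(B{\left(0,5 \right)},-18 \right)} = -45 - 15 \cdot 2 \left(-18\right) = -45 - -540 = -45 + 540 = 495$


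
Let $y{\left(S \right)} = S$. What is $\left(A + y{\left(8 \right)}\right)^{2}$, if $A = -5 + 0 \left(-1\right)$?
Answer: $9$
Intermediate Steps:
$A = -5$ ($A = -5 + 0 = -5$)
$\left(A + y{\left(8 \right)}\right)^{2} = \left(-5 + 8\right)^{2} = 3^{2} = 9$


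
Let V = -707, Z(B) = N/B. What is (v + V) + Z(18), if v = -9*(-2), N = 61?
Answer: -12341/18 ≈ -685.61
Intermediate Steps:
Z(B) = 61/B
v = 18
(v + V) + Z(18) = (18 - 707) + 61/18 = -689 + 61*(1/18) = -689 + 61/18 = -12341/18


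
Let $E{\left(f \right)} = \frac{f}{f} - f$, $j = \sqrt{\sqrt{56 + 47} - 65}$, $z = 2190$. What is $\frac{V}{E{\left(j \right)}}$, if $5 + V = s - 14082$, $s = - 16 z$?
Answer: $- \frac{49127}{1 - i \sqrt{65 - \sqrt{103}}} \approx -879.61 - 6514.5 i$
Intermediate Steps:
$s = -35040$ ($s = \left(-16\right) 2190 = -35040$)
$j = \sqrt{-65 + \sqrt{103}}$ ($j = \sqrt{\sqrt{103} - 65} = \sqrt{-65 + \sqrt{103}} \approx 7.4062 i$)
$E{\left(f \right)} = 1 - f$
$V = -49127$ ($V = -5 - 49122 = -49127$)
$\frac{V}{E{\left(j \right)}} = - \frac{49127}{1 - \sqrt{-65 + \sqrt{103}}}$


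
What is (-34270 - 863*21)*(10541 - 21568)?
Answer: 577737611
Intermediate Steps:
(-34270 - 863*21)*(10541 - 21568) = (-34270 - 18123)*(-11027) = -52393*(-11027) = 577737611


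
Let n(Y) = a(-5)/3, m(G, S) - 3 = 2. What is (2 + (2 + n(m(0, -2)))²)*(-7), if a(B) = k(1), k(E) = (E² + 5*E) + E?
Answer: -1309/9 ≈ -145.44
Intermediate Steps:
k(E) = E² + 6*E
m(G, S) = 5 (m(G, S) = 3 + 2 = 5)
a(B) = 7 (a(B) = 1*(6 + 1) = 1*7 = 7)
n(Y) = 7/3
(2 + (2 + n(m(0, -2)))²)*(-7) = (2 + (2 + 7/3)²)*(-7) = (2 + (13/3)²)*(-7) = (2 + 169/9)*(-7) = (187/9)*(-7) = -1309/9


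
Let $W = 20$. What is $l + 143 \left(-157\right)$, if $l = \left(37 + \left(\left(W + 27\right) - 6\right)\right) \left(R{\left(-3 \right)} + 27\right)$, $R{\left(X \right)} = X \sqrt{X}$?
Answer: $-20345 - 234 i \sqrt{3} \approx -20345.0 - 405.3 i$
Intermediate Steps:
$R{\left(X \right)} = X^{\frac{3}{2}}$
$l = 2106 - 234 i \sqrt{3}$ ($l = \left(37 + \left(\left(20 + 27\right) - 6\right)\right) \left(\left(-3\right)^{\frac{3}{2}} + 27\right) = \left(37 + \left(47 - 6\right)\right) \left(- 3 i \sqrt{3} + 27\right) = \left(37 + 41\right) \left(27 - 3 i \sqrt{3}\right) = 78 \left(27 - 3 i \sqrt{3}\right) = 2106 - 234 i \sqrt{3} \approx 2106.0 - 405.3 i$)
$l + 143 \left(-157\right) = \left(2106 - 234 i \sqrt{3}\right) + 143 \left(-157\right) = \left(2106 - 234 i \sqrt{3}\right) - 22451 = -20345 - 234 i \sqrt{3}$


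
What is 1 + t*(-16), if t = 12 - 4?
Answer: -127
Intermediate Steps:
t = 8
1 + t*(-16) = 1 + 8*(-16) = 1 - 128 = -127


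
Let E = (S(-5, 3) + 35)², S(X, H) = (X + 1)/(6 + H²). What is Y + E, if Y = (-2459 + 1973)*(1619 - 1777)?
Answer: 17548741/225 ≈ 77994.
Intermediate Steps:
S(X, H) = (1 + X)/(6 + H²)
Y = 76788 (Y = -486*(-158) = 76788)
E = 271441/225 (E = ((1 - 5)/(6 + 3²) + 35)² = (-4/(6 + 9) + 35)² = (-4/15 + 35)² = (521/15)² = 271441/225 ≈ 1206.4)
Y + E = 76788 + 271441/225 = 17548741/225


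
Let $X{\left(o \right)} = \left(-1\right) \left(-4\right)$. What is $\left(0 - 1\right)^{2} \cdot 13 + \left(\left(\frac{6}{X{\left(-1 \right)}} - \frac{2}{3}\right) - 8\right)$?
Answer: $\frac{35}{6} \approx 5.8333$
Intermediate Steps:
$X{\left(o \right)} = 4$
$\left(0 - 1\right)^{2} \cdot 13 + \left(\left(\frac{6}{X{\left(-1 \right)}} - \frac{2}{3}\right) - 8\right) = \left(0 - 1\right)^{2} \cdot 13 + \left(\left(\frac{6}{4} - \frac{2}{3}\right) - 8\right) = \left(-1\right)^{2} \cdot 13 + \left(\left(6 \cdot \frac{1}{4} - \frac{2}{3}\right) - 8\right) = 1 \cdot 13 + \left(\left(\frac{3}{2} - \frac{2}{3}\right) - 8\right) = 13 + \left(\frac{5}{6} - 8\right) = 13 - \frac{43}{6} = \frac{35}{6}$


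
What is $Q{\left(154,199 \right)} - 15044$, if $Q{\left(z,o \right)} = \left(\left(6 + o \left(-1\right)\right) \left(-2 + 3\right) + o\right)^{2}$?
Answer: $-15008$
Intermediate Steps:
$Q{\left(z,o \right)} = 36$ ($Q{\left(z,o \right)} = \left(\left(6 - o\right) 1 + o\right)^{2} = \left(\left(6 - o\right) + o\right)^{2} = 6^{2} = 36$)
$Q{\left(154,199 \right)} - 15044 = 36 - 15044 = -15008$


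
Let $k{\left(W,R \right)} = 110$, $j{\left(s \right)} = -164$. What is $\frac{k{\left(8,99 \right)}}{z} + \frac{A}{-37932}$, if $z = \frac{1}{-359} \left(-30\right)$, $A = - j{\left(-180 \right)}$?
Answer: $\frac{4160916}{3161} \approx 1316.3$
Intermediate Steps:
$A = 164$ ($A = \left(-1\right) \left(-164\right) = 164$)
$z = \frac{30}{359}$ ($z = \left(- \frac{1}{359}\right) \left(-30\right) = \frac{30}{359} \approx 0.083565$)
$\frac{k{\left(8,99 \right)}}{z} + \frac{A}{-37932} = \frac{110}{\frac{30}{359}} + \frac{164}{-37932} = 110 \cdot \frac{359}{30} + 164 \left(- \frac{1}{37932}\right) = \frac{3949}{3} - \frac{41}{9483} = \frac{4160916}{3161}$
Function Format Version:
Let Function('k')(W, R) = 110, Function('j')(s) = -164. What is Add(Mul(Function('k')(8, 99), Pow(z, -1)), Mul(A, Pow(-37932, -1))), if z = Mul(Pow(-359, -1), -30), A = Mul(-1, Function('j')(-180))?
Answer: Rational(4160916, 3161) ≈ 1316.3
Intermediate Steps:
A = 164 (A = Mul(-1, -164) = 164)
z = Rational(30, 359) (z = Mul(Rational(-1, 359), -30) = Rational(30, 359) ≈ 0.083565)
Add(Mul(Function('k')(8, 99), Pow(z, -1)), Mul(A, Pow(-37932, -1))) = Add(Mul(110, Pow(Rational(30, 359), -1)), Mul(164, Pow(-37932, -1))) = Add(Mul(110, Rational(359, 30)), Mul(164, Rational(-1, 37932))) = Add(Rational(3949, 3), Rational(-41, 9483)) = Rational(4160916, 3161)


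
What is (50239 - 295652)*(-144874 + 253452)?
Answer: -26646452714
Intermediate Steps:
(50239 - 295652)*(-144874 + 253452) = -245413*108578 = -26646452714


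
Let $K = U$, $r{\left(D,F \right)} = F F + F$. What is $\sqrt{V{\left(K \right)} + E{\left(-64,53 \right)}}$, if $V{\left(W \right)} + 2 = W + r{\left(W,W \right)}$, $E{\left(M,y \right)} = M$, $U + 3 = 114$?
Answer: $\sqrt{12477} \approx 111.7$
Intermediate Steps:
$U = 111$ ($U = -3 + 114 = 111$)
$r{\left(D,F \right)} = F + F^{2}$ ($r{\left(D,F \right)} = F^{2} + F = F + F^{2}$)
$K = 111$
$V{\left(W \right)} = -2 + W + W \left(1 + W\right)$ ($V{\left(W \right)} = -2 + \left(W + W \left(1 + W\right)\right) = -2 + W + W \left(1 + W\right)$)
$\sqrt{V{\left(K \right)} + E{\left(-64,53 \right)}} = \sqrt{\left(-2 + 111 + 111 \left(1 + 111\right)\right) - 64} = \sqrt{\left(-2 + 111 + 111 \cdot 112\right) - 64} = \sqrt{\left(-2 + 111 + 12432\right) - 64} = \sqrt{12541 - 64} = \sqrt{12477}$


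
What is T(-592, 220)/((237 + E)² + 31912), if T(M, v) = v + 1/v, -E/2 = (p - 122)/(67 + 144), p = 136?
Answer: 2154860921/862104010460 ≈ 0.0024995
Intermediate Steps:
E = -28/211 (E = -2*(136 - 122)/(67 + 144) = -28/211 ≈ -0.13270)
T(-592, 220)/((237 + E)² + 31912) = (220 + 1/220)/((237 - 28/211)² + 31912) = (220 + 1/220)/((49979/211)² + 31912) = 48401/(220*(2497900441/44521 + 31912)) = 48401/(220*(3918654593/44521)) = (48401/220)*(44521/3918654593) = 2154860921/862104010460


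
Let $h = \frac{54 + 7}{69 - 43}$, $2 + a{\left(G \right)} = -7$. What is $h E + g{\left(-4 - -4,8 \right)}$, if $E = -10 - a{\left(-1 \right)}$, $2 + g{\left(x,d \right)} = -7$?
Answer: $- \frac{295}{26} \approx -11.346$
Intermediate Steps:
$a{\left(G \right)} = -9$ ($a{\left(G \right)} = -2 - 7 = -9$)
$g{\left(x,d \right)} = -9$ ($g{\left(x,d \right)} = -2 - 7 = -9$)
$E = -1$ ($E = -10 - -9 = -10 + 9 = -1$)
$h = \frac{61}{26} \approx 2.3462$
$h E + g{\left(-4 - -4,8 \right)} = \frac{61}{26} \left(-1\right) - 9 = - \frac{61}{26} - 9 = - \frac{295}{26}$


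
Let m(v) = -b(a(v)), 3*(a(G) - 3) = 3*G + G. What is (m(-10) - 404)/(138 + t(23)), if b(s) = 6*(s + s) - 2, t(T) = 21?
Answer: -278/159 ≈ -1.7484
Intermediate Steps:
a(G) = 3 + 4*G/3 (a(G) = 3 + (3*G + G)/3 = 3 + (4*G)/3 = 3 + 4*G/3)
b(s) = -2 + 12*s (b(s) = 6*(2*s) - 2 = 12*s - 2 = -2 + 12*s)
m(v) = -34 - 16*v (m(v) = -(-2 + 12*(3 + 4*v/3)) = -(-2 + (36 + 16*v)) = -(34 + 16*v) = -34 - 16*v)
(m(-10) - 404)/(138 + t(23)) = ((-34 - 16*(-10)) - 404)/(138 + 21) = ((-34 + 160) - 404)/159 = (126 - 404)*(1/159) = -278*1/159 = -278/159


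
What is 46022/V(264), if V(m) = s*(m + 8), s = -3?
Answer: -23011/408 ≈ -56.400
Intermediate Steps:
V(m) = -24 - 3*m (V(m) = -3*(m + 8) = -3*(8 + m) = -24 - 3*m)
46022/V(264) = 46022/(-24 - 3*264) = 46022/(-24 - 792) = 46022/(-816) = 46022*(-1/816) = -23011/408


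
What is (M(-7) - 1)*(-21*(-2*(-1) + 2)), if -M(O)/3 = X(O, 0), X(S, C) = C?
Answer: 84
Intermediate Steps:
M(O) = 0 (M(O) = -3*0 = 0)
(M(-7) - 1)*(-21*(-2*(-1) + 2)) = (0 - 1)*(-21*(-2*(-1) + 2)) = -(-21)*(2 + 2) = -(-21)*4 = -1*(-84) = 84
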